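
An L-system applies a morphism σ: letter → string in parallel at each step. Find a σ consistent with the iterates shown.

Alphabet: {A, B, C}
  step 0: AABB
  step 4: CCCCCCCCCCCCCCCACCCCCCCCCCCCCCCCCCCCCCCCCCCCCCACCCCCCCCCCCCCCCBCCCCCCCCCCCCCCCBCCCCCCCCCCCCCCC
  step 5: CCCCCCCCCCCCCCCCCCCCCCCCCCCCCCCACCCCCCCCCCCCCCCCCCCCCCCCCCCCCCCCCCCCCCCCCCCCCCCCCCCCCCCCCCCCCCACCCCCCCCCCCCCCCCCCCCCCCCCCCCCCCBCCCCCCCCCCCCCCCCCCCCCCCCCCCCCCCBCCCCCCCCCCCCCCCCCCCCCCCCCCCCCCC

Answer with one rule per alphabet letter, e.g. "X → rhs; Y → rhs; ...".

A->CAC, B->BC, C->CC

  step 4 ⇒ step 5: CCCCCCCCCCCCCCCACCCCCCCCCCCCCCCCCCCCCCCCCCCCCCACCCCCCCCCCCCCCCBCCCCCCCCCCCCCCCBCCCCCCCCCCCCCCC ⇒ CC·CC·CC·CC·CC·CC·CC·CC·CC·CC·CC·CC·CC·CC·CC·CAC·CC·CC·CC·CC·CC·CC·CC·CC·CC·CC·CC·CC·CC·CC·CC·CC·CC·CC·CC·CC·CC·CC·CC·CC·CC·CC·CC·CC·CC·CC·CAC·CC·CC·CC·CC·CC·CC·CC·CC·CC·CC·CC·CC·CC·CC·CC·BC·CC·CC·CC·CC·CC·CC·CC·CC·CC·CC·CC·CC·CC·CC·CC·BC·CC·CC·CC·CC·CC·CC·CC·CC·CC·CC·CC·CC·CC·CC·CC
    A ↦ CAC
    B ↦ BC
    C ↦ CC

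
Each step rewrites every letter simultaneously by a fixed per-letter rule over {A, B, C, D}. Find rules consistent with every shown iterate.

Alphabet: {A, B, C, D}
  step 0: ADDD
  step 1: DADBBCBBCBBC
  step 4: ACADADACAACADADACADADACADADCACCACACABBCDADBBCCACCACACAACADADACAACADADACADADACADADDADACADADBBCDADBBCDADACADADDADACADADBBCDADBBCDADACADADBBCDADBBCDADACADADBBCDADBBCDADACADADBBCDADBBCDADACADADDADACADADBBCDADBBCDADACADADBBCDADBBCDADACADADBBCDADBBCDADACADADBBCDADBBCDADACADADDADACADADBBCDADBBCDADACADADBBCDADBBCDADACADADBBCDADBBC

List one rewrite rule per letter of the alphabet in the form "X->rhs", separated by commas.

  step 0 ⇒ step 1: ADDD ⇒ DAD·BBC·BBC·BBC
    A ↦ DAD
    D ↦ BBC
    B ↦ CAC  (constrained at step 1)
    C ↦ ACA  (constrained at step 1)

A->DAD, B->CAC, C->ACA, D->BBC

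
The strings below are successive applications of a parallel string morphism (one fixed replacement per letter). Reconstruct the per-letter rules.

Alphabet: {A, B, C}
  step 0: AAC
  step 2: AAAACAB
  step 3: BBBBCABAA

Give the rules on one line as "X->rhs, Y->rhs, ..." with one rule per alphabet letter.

A->B, B->AA, C->CA

  step 2 ⇒ step 3: AAAACAB ⇒ B·B·B·B·CA·B·AA
    A ↦ B
    B ↦ AA
    C ↦ CA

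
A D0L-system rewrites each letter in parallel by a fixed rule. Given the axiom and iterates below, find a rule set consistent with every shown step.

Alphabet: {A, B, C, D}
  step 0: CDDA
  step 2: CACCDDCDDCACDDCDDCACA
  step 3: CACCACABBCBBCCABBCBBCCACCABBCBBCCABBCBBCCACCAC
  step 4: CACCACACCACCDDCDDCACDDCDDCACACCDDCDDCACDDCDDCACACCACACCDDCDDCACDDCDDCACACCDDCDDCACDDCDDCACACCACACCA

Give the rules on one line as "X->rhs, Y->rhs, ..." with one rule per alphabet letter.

A->C, B->CDD, C->CA, D->BBC

  step 3 ⇒ step 4: CACCACABBCBBCCABBCBBCCACCABBCBBCCABBCBBCCACCAC ⇒ CA·C·CA·CA·C·CA·C·CDD·CDD·CA·CDD·CDD·CA·CA·C·CDD·CDD·CA·CDD·CDD·CA·CA·C·CA·CA·C·CDD·CDD·CA·CDD·CDD·CA·CA·C·CDD·CDD·CA·CDD·CDD·CA·CA·C·CA·CA·C·CA
    A ↦ C
    B ↦ CDD
    C ↦ CA
  step 2 ⇒ step 3: CACCDDCDDCACDDCDDCACA ⇒ CA·C·CA·CA·BBC·BBC·CA·BBC·BBC·CA·C·CA·BBC·BBC·CA·BBC·BBC·CA·C·CA·C
    D ↦ BBC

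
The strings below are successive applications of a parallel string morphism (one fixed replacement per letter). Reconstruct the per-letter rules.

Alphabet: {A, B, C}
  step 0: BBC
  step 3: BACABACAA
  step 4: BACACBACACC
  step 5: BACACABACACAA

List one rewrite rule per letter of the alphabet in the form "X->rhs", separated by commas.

  step 4 ⇒ step 5: BACACBACACC ⇒ BA·C·A·C·A·BA·C·A·C·A·A
    A ↦ C
    B ↦ BA
    C ↦ A

A->C, B->BA, C->A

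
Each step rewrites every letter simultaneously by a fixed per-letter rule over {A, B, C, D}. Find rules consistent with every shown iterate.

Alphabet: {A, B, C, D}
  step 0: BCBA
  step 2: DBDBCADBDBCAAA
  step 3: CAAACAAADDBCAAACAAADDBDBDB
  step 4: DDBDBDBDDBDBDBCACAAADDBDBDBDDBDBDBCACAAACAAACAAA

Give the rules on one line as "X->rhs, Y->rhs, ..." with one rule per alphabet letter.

  step 3 ⇒ step 4: CAAACAAADDBCAAACAAADDBDBDB ⇒ D·DB·DB·DB·D·DB·DB·DB·CA·CA·AA·D·DB·DB·DB·D·DB·DB·DB·CA·CA·AA·CA·AA·CA·AA
    A ↦ DB
    B ↦ AA
    C ↦ D
    D ↦ CA

A->DB, B->AA, C->D, D->CA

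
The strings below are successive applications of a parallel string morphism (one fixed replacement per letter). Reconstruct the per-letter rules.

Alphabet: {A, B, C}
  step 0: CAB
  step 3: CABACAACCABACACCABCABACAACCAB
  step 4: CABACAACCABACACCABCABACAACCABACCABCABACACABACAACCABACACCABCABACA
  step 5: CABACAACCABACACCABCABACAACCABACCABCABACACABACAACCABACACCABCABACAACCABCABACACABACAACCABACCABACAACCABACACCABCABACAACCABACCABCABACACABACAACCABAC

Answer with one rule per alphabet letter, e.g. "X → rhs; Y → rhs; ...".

A->AC, B->A, C->CAB

  step 4 ⇒ step 5: CABACAACCABACACCABCABACAACCABACCABCABACACABACAACCABACACCABCABACA ⇒ CAB·AC·A·AC·CAB·AC·AC·CAB·CAB·AC·A·AC·CAB·AC·CAB·CAB·AC·A·CAB·AC·A·AC·CAB·AC·AC·CAB·CAB·AC·A·AC·CAB·CAB·AC·A·CAB·AC·A·AC·CAB·AC·CAB·AC·A·AC·CAB·AC·AC·CAB·CAB·AC·A·AC·CAB·AC·CAB·CAB·AC·A·CAB·AC·A·AC·CAB·AC
    A ↦ AC
    B ↦ A
    C ↦ CAB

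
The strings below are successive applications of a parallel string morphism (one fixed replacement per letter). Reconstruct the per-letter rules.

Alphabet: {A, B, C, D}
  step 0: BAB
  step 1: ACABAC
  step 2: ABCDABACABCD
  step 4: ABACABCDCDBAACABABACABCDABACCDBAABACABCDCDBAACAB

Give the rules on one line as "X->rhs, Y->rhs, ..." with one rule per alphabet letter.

  step 1 ⇒ step 2: ACABAC ⇒ AB·CD·AB·AC·AB·CD
    A ↦ AB
    B ↦ AC
    C ↦ CD
    D ↦ BA  (constrained at step 2)

A->AB, B->AC, C->CD, D->BA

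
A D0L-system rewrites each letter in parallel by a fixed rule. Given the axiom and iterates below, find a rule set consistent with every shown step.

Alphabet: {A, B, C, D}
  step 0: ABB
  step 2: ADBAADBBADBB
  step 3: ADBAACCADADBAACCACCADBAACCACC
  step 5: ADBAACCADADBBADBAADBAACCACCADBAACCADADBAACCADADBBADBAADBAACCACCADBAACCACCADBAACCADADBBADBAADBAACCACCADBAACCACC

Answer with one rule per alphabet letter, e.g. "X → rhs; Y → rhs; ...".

  step 2 ⇒ step 3: ADBAADBBADBB ⇒ AD·BA·ACC·AD·AD·BA·ACC·ACC·AD·BA·ACC·ACC
    A ↦ AD
    B ↦ ACC
    D ↦ BA
    C ↦ B  (constrained at step 3)

A->AD, B->ACC, C->B, D->BA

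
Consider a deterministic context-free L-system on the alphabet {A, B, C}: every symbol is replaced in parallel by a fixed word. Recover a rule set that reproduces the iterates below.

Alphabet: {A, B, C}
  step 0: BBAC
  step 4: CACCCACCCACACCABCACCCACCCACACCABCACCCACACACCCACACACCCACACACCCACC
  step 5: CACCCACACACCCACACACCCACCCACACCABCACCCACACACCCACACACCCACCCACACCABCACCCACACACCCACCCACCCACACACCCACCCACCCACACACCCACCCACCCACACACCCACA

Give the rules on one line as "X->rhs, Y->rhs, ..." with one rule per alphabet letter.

  step 4 ⇒ step 5: CACCCACCCACACCABCACCCACCCACACCABCACCCACACACCCACACACCCACACACCCACC ⇒ CA·CC·CA·CA·CA·CC·CA·CA·CA·CC·CA·CC·CA·CA·CC·AB·CA·CC·CA·CA·CA·CC·CA·CA·CA·CC·CA·CC·CA·CA·CC·AB·CA·CC·CA·CA·CA·CC·CA·CC·CA·CC·CA·CA·CA·CC·CA·CC·CA·CC·CA·CA·CA·CC·CA·CC·CA·CC·CA·CA·CA·CC·CA·CA
    A ↦ CC
    B ↦ AB
    C ↦ CA

A->CC, B->AB, C->CA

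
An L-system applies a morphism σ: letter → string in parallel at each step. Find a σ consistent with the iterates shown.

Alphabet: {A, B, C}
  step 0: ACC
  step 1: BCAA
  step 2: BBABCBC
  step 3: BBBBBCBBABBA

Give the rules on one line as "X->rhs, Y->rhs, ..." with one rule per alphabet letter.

  step 2 ⇒ step 3: BBABCBC ⇒ BB·BB·BC·BB·A·BB·A
    A ↦ BC
    B ↦ BB
    C ↦ A

A->BC, B->BB, C->A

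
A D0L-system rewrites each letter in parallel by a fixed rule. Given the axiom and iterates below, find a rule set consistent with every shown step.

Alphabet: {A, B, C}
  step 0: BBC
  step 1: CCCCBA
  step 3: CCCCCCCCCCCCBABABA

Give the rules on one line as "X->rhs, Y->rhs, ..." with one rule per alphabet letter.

  step 0 ⇒ step 1: BBC ⇒ CC·CC·BA
    B ↦ CC
    C ↦ BA
    A ↦ C  (constrained at step 1)

A->C, B->CC, C->BA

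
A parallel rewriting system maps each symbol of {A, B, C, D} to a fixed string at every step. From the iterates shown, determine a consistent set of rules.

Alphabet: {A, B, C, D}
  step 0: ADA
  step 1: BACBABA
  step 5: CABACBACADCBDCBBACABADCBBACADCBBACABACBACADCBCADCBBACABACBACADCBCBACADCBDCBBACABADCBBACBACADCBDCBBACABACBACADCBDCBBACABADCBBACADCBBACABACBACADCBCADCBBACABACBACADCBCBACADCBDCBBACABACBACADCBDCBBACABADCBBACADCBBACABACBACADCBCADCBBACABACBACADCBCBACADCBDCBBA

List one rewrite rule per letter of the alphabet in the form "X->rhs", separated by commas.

A->BA, B->DCB, C->CA, D->CBA

  step 0 ⇒ step 1: ADA ⇒ BA·CBA·BA
    A ↦ BA
    D ↦ CBA
    B ↦ DCB  (constrained at step 1)
    C ↦ CA  (constrained at step 1)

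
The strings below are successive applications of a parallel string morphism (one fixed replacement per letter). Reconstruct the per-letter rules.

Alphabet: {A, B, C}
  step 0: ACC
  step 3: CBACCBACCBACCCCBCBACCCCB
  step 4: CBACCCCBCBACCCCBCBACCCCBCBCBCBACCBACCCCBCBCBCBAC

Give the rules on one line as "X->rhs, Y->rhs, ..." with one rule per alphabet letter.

  step 3 ⇒ step 4: CBACCBACCBACCCCBCBACCCCB ⇒ CB·AC·CC·CB·CB·AC·CC·CB·CB·AC·CC·CB·CB·CB·CB·AC·CB·AC·CC·CB·CB·CB·CB·AC
    A ↦ CC
    B ↦ AC
    C ↦ CB

A->CC, B->AC, C->CB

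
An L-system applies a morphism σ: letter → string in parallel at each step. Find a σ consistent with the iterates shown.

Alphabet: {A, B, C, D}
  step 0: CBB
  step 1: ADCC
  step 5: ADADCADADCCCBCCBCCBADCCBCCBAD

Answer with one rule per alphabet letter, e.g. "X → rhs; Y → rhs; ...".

  step 0 ⇒ step 1: CBB ⇒ AD·C·C
    B ↦ C
    C ↦ AD
    A ↦ CC  (constrained at step 1)
    D ↦ B  (constrained at step 1)

A->CC, B->C, C->AD, D->B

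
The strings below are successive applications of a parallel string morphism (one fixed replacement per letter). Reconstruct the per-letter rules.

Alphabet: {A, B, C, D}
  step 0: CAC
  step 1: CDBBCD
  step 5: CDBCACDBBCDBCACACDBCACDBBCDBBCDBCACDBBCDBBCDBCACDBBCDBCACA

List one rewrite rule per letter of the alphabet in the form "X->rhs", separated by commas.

A->BB, B->CA, C->CD, D->B

  step 0 ⇒ step 1: CAC ⇒ CD·BB·CD
    A ↦ BB
    C ↦ CD
    B ↦ CA  (constrained at step 1)
    D ↦ B  (constrained at step 1)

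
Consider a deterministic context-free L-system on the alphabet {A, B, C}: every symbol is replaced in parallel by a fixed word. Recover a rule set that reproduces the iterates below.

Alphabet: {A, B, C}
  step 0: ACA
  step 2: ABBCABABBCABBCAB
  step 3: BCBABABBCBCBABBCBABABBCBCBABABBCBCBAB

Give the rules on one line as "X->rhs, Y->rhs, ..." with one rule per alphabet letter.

A->BCB, B->AB, C->BC

  step 2 ⇒ step 3: ABBCABABBCABBCAB ⇒ BCB·AB·AB·BC·BCB·AB·BCB·AB·AB·BC·BCB·AB·AB·BC·BCB·AB
    A ↦ BCB
    B ↦ AB
    C ↦ BC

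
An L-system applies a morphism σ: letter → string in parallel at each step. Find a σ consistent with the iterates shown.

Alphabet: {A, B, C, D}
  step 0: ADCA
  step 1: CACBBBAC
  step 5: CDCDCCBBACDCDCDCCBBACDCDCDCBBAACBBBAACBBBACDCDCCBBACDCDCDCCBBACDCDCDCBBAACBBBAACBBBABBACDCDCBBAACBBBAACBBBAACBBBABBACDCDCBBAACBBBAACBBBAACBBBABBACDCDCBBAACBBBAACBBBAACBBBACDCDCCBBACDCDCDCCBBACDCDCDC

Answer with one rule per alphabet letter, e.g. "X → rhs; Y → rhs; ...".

A->C, B->CD, C->BBA, D->ACB

  step 0 ⇒ step 1: ADCA ⇒ C·ACB·BBA·C
    A ↦ C
    C ↦ BBA
    D ↦ ACB
    B ↦ CD  (constrained at step 1)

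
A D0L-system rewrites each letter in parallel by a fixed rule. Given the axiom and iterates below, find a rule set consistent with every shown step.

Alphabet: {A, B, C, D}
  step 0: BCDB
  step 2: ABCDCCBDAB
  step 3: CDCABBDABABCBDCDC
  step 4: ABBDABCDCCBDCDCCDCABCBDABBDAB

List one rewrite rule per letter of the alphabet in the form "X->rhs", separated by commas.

  step 3 ⇒ step 4: CDCABBDABABCBDCDC ⇒ AB·BD·AB·CD·C·C·BD·CD·C·CD·C·AB·C·BD·AB·BD·AB
    A ↦ CD
    B ↦ C
    C ↦ AB
    D ↦ BD

A->CD, B->C, C->AB, D->BD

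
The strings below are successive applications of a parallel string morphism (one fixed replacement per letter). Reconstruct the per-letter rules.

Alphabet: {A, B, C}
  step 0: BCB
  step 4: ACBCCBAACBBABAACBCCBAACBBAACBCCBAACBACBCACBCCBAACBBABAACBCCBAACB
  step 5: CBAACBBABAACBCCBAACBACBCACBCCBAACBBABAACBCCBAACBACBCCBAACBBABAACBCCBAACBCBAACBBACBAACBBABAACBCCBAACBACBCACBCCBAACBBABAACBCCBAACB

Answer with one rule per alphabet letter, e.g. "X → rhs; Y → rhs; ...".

  step 4 ⇒ step 5: ACBCCBAACBBABAACBCCBAACBBAACBCCBAACBACBCACBCCBAACBBABAACBCCBAACB ⇒ C·BA·ACB·BA·BA·ACB·C·C·BA·ACB·ACB·C·ACB·C·C·BA·ACB·BA·BA·ACB·C·C·BA·ACB·ACB·C·C·BA·ACB·BA·BA·ACB·C·C·BA·ACB·C·BA·ACB·BA·C·BA·ACB·BA·BA·ACB·C·C·BA·ACB·ACB·C·ACB·C·C·BA·ACB·BA·BA·ACB·C·C·BA·ACB
    A ↦ C
    B ↦ ACB
    C ↦ BA

A->C, B->ACB, C->BA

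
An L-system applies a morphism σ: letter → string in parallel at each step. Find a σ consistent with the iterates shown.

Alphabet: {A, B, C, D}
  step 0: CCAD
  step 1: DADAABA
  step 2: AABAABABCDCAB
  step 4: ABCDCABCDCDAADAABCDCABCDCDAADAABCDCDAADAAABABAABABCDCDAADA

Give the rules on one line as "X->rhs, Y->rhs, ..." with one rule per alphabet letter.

  step 1 ⇒ step 2: DADAABA ⇒ A·AB·A·AB·AB·CDC·AB
    A ↦ AB
    B ↦ CDC
    D ↦ A
  step 0 ⇒ step 1: CCAD ⇒ DA·DA·AB·A
    C ↦ DA

A->AB, B->CDC, C->DA, D->A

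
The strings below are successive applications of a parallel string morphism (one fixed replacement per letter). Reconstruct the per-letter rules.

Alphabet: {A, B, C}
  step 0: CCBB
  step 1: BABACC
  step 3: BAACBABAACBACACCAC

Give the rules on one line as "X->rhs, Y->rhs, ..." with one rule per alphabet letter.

  step 0 ⇒ step 1: CCBB ⇒ BA·BA·C·C
    B ↦ C
    C ↦ BA
    A ↦ AC  (constrained at step 1)

A->AC, B->C, C->BA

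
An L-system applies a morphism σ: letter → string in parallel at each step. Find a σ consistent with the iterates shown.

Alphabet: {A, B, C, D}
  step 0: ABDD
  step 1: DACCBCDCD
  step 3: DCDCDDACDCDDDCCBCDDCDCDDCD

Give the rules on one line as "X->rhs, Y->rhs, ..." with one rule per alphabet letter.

  step 0 ⇒ step 1: ABDD ⇒ DA·CCB·CD·CD
    A ↦ DA
    B ↦ CCB
    D ↦ CD
    C ↦ D  (constrained at step 1)

A->DA, B->CCB, C->D, D->CD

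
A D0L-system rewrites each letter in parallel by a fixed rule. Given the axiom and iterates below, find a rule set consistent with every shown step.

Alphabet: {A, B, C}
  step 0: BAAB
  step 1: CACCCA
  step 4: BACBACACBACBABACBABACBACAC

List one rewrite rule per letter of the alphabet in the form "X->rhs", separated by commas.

A->C, B->CA, C->BA

  step 0 ⇒ step 1: BAAB ⇒ CA·C·C·CA
    A ↦ C
    B ↦ CA
    C ↦ BA  (constrained at step 1)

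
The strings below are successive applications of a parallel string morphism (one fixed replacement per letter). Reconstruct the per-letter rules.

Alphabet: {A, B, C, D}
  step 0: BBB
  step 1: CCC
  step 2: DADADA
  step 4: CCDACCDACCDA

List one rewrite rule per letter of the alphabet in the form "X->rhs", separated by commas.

A->BC, B->C, C->DA, D->B

  step 1 ⇒ step 2: CCC ⇒ DA·DA·DA
    C ↦ DA
    A ↦ BC  (constrained at step 2)
  step 0 ⇒ step 1: BBB ⇒ C·C·C
    B ↦ C
    D ↦ B  (constrained at step 2)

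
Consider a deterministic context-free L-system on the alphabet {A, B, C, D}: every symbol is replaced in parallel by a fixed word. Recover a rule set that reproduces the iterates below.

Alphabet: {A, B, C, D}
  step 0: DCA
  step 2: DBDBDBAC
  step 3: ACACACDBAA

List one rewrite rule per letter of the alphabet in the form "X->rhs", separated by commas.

  step 2 ⇒ step 3: DBDBDBAC ⇒ A·C·A·C·A·C·DB·AA
    A ↦ DB
    B ↦ C
    C ↦ AA
    D ↦ A

A->DB, B->C, C->AA, D->A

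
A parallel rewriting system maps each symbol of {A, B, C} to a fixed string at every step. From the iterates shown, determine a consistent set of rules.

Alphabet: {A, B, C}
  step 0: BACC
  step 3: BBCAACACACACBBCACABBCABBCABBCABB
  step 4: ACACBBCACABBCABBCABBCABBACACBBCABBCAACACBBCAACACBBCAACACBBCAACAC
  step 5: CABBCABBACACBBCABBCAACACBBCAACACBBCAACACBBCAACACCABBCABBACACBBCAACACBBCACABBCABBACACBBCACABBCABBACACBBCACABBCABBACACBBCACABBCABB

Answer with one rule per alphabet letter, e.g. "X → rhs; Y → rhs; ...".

  step 4 ⇒ step 5: ACACBBCACABBCABBCABBCABBACACBBCABBCAACACBBCAACACBBCAACACBBCAACAC ⇒ CA·BB·CA·BB·AC·AC·BB·CA·BB·CA·AC·AC·BB·CA·AC·AC·BB·CA·AC·AC·BB·CA·AC·AC·CA·BB·CA·BB·AC·AC·BB·CA·AC·AC·BB·CA·CA·BB·CA·BB·AC·AC·BB·CA·CA·BB·CA·BB·AC·AC·BB·CA·CA·BB·CA·BB·AC·AC·BB·CA·CA·BB·CA·BB
    A ↦ CA
    B ↦ AC
    C ↦ BB

A->CA, B->AC, C->BB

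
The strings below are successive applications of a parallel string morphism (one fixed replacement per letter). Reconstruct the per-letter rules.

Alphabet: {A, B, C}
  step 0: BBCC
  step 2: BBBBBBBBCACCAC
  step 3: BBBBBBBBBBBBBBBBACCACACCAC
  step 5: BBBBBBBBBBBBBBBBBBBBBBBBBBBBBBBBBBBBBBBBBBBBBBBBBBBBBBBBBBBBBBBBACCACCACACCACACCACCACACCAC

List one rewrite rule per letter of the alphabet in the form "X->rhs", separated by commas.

A->C, B->BB, C->AC

  step 2 ⇒ step 3: BBBBBBBBCACCAC ⇒ BB·BB·BB·BB·BB·BB·BB·BB·AC·C·AC·AC·C·AC
    A ↦ C
    B ↦ BB
    C ↦ AC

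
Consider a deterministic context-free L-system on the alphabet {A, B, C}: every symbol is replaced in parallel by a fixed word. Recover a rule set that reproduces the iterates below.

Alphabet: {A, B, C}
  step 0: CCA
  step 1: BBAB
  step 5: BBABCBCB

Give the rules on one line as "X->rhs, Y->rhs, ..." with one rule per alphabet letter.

A->AB, B->C, C->B

  step 0 ⇒ step 1: CCA ⇒ B·B·AB
    A ↦ AB
    C ↦ B
    B ↦ C  (constrained at step 1)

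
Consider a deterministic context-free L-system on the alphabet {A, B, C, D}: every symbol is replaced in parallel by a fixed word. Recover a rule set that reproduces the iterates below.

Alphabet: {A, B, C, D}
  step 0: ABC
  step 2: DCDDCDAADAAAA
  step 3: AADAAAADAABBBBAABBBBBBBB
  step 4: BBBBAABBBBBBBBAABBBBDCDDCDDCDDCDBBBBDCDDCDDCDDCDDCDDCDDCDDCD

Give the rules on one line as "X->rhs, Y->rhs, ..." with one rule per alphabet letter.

  step 3 ⇒ step 4: AADAAAADAABBBBAABBBBBBBB ⇒ BB·BB·AA·BB·BB·BB·BB·AA·BB·BB·DCD·DCD·DCD·DCD·BB·BB·DCD·DCD·DCD·DCD·DCD·DCD·DCD·DCD
    A ↦ BB
    B ↦ DCD
    D ↦ AA
  step 2 ⇒ step 3: DCDDCDAADAAAA ⇒ AA·D·AA·AA·D·AA·BB·BB·AA·BB·BB·BB·BB
    C ↦ D

A->BB, B->DCD, C->D, D->AA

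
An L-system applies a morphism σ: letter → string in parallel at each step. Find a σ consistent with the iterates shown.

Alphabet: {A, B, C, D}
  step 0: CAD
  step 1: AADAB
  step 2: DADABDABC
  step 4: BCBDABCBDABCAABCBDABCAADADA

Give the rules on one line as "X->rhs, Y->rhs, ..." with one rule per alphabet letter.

A->DA, B->BC, C->AA, D->B

  step 1 ⇒ step 2: AADAB ⇒ DA·DA·B·DA·BC
    A ↦ DA
    B ↦ BC
    D ↦ B
  step 0 ⇒ step 1: CAD ⇒ AA·DA·B
    C ↦ AA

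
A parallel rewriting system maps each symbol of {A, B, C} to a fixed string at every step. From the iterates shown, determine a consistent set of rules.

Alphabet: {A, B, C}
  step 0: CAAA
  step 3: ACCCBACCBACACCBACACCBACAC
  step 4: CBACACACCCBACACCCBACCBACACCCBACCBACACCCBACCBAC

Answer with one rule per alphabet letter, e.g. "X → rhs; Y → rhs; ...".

  step 3 ⇒ step 4: ACCCBACCBACACCBACACCBACAC ⇒ CB·AC·AC·AC·C·CB·AC·AC·C·CB·AC·CB·AC·AC·C·CB·AC·CB·AC·AC·C·CB·AC·CB·AC
    A ↦ CB
    B ↦ C
    C ↦ AC

A->CB, B->C, C->AC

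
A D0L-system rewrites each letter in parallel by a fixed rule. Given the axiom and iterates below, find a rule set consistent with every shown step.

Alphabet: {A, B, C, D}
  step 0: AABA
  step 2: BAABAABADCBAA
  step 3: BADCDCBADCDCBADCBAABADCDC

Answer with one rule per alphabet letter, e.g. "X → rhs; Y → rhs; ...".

  step 2 ⇒ step 3: BAABAABADCBAA ⇒ BA·DC·DC·BA·DC·DC·BA·DC·BA·A·BA·DC·DC
    A ↦ DC
    B ↦ BA
    C ↦ A
    D ↦ BA

A->DC, B->BA, C->A, D->BA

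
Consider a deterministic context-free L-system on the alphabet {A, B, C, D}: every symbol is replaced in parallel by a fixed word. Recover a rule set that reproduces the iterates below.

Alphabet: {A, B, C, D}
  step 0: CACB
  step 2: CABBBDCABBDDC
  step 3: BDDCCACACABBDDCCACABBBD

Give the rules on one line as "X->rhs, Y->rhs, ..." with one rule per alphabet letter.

  step 2 ⇒ step 3: CABBBDCABBDDC ⇒ BD·DC·CA·CA·CA·B·BD·DC·CA·CA·B·B·BD
    A ↦ DC
    B ↦ CA
    C ↦ BD
    D ↦ B

A->DC, B->CA, C->BD, D->B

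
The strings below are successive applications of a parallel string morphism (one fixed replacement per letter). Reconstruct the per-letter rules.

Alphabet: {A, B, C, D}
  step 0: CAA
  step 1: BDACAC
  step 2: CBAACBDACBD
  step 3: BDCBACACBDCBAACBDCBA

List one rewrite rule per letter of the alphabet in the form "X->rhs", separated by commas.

A->AC, B->CB, C->BD, D->A

  step 2 ⇒ step 3: CBAACBDACBD ⇒ BD·CB·AC·AC·BD·CB·A·AC·BD·CB·A
    A ↦ AC
    B ↦ CB
    C ↦ BD
    D ↦ A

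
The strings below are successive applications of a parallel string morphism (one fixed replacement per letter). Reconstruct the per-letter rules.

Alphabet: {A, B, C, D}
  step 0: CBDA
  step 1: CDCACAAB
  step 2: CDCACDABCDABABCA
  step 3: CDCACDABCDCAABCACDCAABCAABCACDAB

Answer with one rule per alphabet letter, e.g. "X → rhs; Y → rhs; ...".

A->AB, B->CA, C->CD, D->CA

  step 2 ⇒ step 3: CDCACDABCDABABCA ⇒ CD·CA·CD·AB·CD·CA·AB·CA·CD·CA·AB·CA·AB·CA·CD·AB
    A ↦ AB
    B ↦ CA
    C ↦ CD
    D ↦ CA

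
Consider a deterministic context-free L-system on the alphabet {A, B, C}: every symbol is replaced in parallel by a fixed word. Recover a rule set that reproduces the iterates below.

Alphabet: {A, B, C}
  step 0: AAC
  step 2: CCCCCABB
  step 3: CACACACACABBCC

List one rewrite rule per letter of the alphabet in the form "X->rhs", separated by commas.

  step 2 ⇒ step 3: CCCCCABB ⇒ CA·CA·CA·CA·CA·BB·C·C
    A ↦ BB
    B ↦ C
    C ↦ CA

A->BB, B->C, C->CA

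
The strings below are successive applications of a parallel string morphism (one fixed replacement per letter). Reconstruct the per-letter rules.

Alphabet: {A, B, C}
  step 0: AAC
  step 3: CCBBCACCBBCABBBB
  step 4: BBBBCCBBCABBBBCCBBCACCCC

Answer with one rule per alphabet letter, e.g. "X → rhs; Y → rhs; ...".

A->CA, B->C, C->BB

  step 3 ⇒ step 4: CCBBCACCBBCABBBB ⇒ BB·BB·C·C·BB·CA·BB·BB·C·C·BB·CA·C·C·C·C
    A ↦ CA
    B ↦ C
    C ↦ BB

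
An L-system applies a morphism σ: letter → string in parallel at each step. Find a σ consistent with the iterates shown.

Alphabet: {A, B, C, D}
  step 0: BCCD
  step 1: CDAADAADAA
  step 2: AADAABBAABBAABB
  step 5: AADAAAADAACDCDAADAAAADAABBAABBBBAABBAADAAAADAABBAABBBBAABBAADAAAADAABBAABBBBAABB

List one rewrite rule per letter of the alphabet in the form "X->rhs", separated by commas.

  step 1 ⇒ step 2: CDAADAADAA ⇒ AAD·AA·B·B·AA·B·B·AA·B·B
    A ↦ B
    C ↦ AAD
    D ↦ AA
  step 0 ⇒ step 1: BCCD ⇒ CD·AAD·AAD·AA
    B ↦ CD

A->B, B->CD, C->AAD, D->AA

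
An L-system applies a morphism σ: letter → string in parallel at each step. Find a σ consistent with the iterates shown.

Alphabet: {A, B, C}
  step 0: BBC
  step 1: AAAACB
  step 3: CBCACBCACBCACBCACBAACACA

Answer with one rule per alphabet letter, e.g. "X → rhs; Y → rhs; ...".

A->CA, B->AA, C->CB

  step 0 ⇒ step 1: BBC ⇒ AA·AA·CB
    B ↦ AA
    C ↦ CB
    A ↦ CA  (constrained at step 1)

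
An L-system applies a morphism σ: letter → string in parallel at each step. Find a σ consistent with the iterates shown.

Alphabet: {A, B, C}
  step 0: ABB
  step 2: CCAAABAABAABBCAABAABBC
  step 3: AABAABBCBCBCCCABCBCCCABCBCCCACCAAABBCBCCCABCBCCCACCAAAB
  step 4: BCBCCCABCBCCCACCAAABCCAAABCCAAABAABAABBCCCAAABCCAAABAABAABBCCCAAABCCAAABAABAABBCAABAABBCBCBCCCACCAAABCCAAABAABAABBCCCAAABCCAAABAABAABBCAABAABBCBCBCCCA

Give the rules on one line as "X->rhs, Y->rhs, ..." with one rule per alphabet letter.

  step 3 ⇒ step 4: AABAABBCBCBCCCABCBCCCABCBCCCACCAAABBCBCCCABCBCCCACCAAAB ⇒ BC·BC·CCA·BC·BC·CCA·CCA·AAB·CCA·AAB·CCA·AAB·AAB·AAB·BC·CCA·AAB·CCA·AAB·AAB·AAB·BC·CCA·AAB·CCA·AAB·AAB·AAB·BC·AAB·AAB·BC·BC·BC·CCA·CCA·AAB·CCA·AAB·AAB·AAB·BC·CCA·AAB·CCA·AAB·AAB·AAB·BC·AAB·AAB·BC·BC·BC·CCA
    A ↦ BC
    B ↦ CCA
    C ↦ AAB

A->BC, B->CCA, C->AAB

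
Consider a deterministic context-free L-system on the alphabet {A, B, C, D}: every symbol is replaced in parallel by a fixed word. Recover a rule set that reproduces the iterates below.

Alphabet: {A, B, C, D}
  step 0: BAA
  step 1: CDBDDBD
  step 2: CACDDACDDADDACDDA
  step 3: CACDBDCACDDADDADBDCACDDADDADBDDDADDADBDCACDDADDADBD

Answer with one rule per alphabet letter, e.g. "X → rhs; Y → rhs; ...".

A->DBD, B->C, C->CAC, D->DDA

  step 2 ⇒ step 3: CACDDACDDADDACDDA ⇒ CAC·DBD·CAC·DDA·DDA·DBD·CAC·DDA·DDA·DBD·DDA·DDA·DBD·CAC·DDA·DDA·DBD
    A ↦ DBD
    C ↦ CAC
    D ↦ DDA
  step 0 ⇒ step 1: BAA ⇒ C·DBD·DBD
    B ↦ C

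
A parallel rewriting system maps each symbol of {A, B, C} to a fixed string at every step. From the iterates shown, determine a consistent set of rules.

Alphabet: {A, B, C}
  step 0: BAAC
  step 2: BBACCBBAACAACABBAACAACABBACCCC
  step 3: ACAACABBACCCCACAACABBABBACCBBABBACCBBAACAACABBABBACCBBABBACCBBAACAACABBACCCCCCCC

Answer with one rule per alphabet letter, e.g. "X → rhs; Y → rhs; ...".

A->BBA, B->ACA, C->CC

  step 2 ⇒ step 3: BBACCBBAACAACABBAACAACABBACCCC ⇒ ACA·ACA·BBA·CC·CC·ACA·ACA·BBA·BBA·CC·BBA·BBA·CC·BBA·ACA·ACA·BBA·BBA·CC·BBA·BBA·CC·BBA·ACA·ACA·BBA·CC·CC·CC·CC
    A ↦ BBA
    B ↦ ACA
    C ↦ CC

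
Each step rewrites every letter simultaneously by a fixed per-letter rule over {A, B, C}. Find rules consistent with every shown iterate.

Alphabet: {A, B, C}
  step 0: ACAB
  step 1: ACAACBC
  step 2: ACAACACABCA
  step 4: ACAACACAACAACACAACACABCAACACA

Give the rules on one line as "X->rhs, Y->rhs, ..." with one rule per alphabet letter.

  step 1 ⇒ step 2: ACAACBC ⇒ AC·A·AC·AC·A·BC·A
    A ↦ AC
    B ↦ BC
    C ↦ A

A->AC, B->BC, C->A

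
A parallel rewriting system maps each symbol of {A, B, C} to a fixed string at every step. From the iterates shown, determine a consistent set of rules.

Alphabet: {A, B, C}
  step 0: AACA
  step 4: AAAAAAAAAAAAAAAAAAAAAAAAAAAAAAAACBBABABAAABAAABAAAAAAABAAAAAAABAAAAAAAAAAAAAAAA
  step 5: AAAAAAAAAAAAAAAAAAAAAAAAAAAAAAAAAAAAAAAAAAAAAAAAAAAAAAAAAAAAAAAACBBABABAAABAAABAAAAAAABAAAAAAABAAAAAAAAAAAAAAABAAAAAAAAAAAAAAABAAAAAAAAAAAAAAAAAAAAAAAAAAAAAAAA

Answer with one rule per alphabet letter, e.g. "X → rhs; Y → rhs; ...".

  step 4 ⇒ step 5: AAAAAAAAAAAAAAAAAAAAAAAAAAAAAAAACBBABABAAABAAABAAAAAAABAAAAAAABAAAAAAAAAAAAAAAA ⇒ AA·AA·AA·AA·AA·AA·AA·AA·AA·AA·AA·AA·AA·AA·AA·AA·AA·AA·AA·AA·AA·AA·AA·AA·AA·AA·AA·AA·AA·AA·AA·AA·CBB·AB·AB·AA·AB·AA·AB·AA·AA·AA·AB·AA·AA·AA·AB·AA·AA·AA·AA·AA·AA·AA·AB·AA·AA·AA·AA·AA·AA·AA·AB·AA·AA·AA·AA·AA·AA·AA·AA·AA·AA·AA·AA·AA·AA·AA·AA
    A ↦ AA
    B ↦ AB
    C ↦ CBB

A->AA, B->AB, C->CBB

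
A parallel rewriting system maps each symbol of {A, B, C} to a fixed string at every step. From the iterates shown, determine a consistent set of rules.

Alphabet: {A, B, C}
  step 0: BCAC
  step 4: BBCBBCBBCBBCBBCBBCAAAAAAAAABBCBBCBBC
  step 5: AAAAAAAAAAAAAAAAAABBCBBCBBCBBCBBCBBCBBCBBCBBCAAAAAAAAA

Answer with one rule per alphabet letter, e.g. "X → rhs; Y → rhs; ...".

A->BBC, B->A, C->A

  step 4 ⇒ step 5: BBCBBCBBCBBCBBCBBCAAAAAAAAABBCBBCBBC ⇒ A·A·A·A·A·A·A·A·A·A·A·A·A·A·A·A·A·A·BBC·BBC·BBC·BBC·BBC·BBC·BBC·BBC·BBC·A·A·A·A·A·A·A·A·A
    A ↦ BBC
    B ↦ A
    C ↦ A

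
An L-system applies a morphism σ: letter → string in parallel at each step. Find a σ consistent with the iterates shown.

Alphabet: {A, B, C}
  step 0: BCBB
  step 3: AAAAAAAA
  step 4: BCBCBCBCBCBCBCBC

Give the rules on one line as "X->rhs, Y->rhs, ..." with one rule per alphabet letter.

A->BC, B->A, C->A

  step 3 ⇒ step 4: AAAAAAAA ⇒ BC·BC·BC·BC·BC·BC·BC·BC
    A ↦ BC
    B ↦ A  (constrained at step 0)
    C ↦ A  (constrained at step 0)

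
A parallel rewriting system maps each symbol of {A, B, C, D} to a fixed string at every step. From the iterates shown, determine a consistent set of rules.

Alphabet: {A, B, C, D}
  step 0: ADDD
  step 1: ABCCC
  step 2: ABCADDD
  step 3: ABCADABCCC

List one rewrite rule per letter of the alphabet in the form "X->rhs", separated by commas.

  step 2 ⇒ step 3: ABCADDD ⇒ AB·CA·D·AB·C·C·C
    A ↦ AB
    B ↦ CA
    C ↦ D
    D ↦ C

A->AB, B->CA, C->D, D->C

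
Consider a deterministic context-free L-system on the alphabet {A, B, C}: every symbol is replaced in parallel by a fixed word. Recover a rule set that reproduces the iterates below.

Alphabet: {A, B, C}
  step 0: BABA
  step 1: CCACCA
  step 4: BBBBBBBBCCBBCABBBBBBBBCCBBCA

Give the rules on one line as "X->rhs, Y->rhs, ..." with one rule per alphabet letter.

A->CA, B->C, C->BB

  step 0 ⇒ step 1: BABA ⇒ C·CA·C·CA
    A ↦ CA
    B ↦ C
    C ↦ BB  (constrained at step 1)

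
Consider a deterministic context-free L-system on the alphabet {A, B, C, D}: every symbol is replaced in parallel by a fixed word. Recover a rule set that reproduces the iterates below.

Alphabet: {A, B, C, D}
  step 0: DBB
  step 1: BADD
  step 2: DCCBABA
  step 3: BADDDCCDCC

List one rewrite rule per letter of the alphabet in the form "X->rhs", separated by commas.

  step 2 ⇒ step 3: DCCBABA ⇒ BA·D·D·D·CC·D·CC
    A ↦ CC
    B ↦ D
    C ↦ D
    D ↦ BA

A->CC, B->D, C->D, D->BA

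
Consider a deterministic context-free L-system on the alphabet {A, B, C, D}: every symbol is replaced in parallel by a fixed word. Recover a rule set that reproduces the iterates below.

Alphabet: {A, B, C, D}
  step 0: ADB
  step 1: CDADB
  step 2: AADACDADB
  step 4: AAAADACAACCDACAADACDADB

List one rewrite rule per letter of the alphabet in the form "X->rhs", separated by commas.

A->C, B->DB, C->AA, D->DA

  step 1 ⇒ step 2: CDADB ⇒ AA·DA·C·DA·DB
    A ↦ C
    B ↦ DB
    C ↦ AA
    D ↦ DA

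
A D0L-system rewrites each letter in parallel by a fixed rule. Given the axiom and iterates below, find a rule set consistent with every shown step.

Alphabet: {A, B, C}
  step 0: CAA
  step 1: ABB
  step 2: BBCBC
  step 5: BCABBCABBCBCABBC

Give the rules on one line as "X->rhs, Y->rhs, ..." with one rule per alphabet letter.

  step 1 ⇒ step 2: ABB ⇒ B·BC·BC
    A ↦ B
    B ↦ BC
  step 0 ⇒ step 1: CAA ⇒ A·B·B
    C ↦ A

A->B, B->BC, C->A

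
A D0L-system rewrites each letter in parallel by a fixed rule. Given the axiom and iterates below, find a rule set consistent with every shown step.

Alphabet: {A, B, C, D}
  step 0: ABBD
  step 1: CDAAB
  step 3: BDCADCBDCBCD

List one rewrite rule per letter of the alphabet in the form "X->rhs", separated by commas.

A->CD, B->A, C->DC, D->B

  step 0 ⇒ step 1: ABBD ⇒ CD·A·A·B
    A ↦ CD
    B ↦ A
    D ↦ B
    C ↦ DC  (constrained at step 1)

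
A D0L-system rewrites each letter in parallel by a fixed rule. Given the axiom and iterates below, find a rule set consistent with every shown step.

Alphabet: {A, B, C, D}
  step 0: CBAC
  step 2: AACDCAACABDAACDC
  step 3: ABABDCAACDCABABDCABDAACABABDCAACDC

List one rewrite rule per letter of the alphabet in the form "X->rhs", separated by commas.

  step 2 ⇒ step 3: AACDCAACABDAACDC ⇒ AB·AB·DC·AAC·DC·AB·AB·DC·AB·D·AAC·AB·AB·DC·AAC·DC
    A ↦ AB
    B ↦ D
    C ↦ DC
    D ↦ AAC

A->AB, B->D, C->DC, D->AAC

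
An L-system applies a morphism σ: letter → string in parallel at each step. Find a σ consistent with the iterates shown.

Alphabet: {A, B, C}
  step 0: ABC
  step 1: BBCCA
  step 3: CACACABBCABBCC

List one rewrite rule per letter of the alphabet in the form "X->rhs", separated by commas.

  step 0 ⇒ step 1: ABC ⇒ BB·C·CA
    A ↦ BB
    B ↦ C
    C ↦ CA

A->BB, B->C, C->CA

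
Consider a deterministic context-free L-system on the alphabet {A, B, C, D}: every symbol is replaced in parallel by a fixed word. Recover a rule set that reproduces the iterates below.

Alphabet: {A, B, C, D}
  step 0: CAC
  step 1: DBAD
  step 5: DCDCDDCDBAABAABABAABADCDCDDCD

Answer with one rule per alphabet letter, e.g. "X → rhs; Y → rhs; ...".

A->BA, B->A, C->D, D->CD

  step 0 ⇒ step 1: CAC ⇒ D·BA·D
    A ↦ BA
    C ↦ D
    B ↦ A  (constrained at step 1)
    D ↦ CD  (constrained at step 1)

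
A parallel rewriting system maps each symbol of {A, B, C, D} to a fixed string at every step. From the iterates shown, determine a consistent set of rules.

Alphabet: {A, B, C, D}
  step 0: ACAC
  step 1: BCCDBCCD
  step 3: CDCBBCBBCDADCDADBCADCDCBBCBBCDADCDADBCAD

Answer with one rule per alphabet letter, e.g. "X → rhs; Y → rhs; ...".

  step 0 ⇒ step 1: ACAC ⇒ BC·CD·BC·CD
    A ↦ BC
    C ↦ CD
    B ↦ CBB  (constrained at step 1)
    D ↦ AD  (constrained at step 1)

A->BC, B->CBB, C->CD, D->AD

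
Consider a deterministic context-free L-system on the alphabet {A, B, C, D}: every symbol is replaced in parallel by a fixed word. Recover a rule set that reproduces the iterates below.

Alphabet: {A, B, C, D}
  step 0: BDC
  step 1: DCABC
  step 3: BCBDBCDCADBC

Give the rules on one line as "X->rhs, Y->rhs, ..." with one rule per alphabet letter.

A->B, B->D, C->BC, D->CA

  step 0 ⇒ step 1: BDC ⇒ D·CA·BC
    B ↦ D
    C ↦ BC
    D ↦ CA
    A ↦ B  (constrained at step 1)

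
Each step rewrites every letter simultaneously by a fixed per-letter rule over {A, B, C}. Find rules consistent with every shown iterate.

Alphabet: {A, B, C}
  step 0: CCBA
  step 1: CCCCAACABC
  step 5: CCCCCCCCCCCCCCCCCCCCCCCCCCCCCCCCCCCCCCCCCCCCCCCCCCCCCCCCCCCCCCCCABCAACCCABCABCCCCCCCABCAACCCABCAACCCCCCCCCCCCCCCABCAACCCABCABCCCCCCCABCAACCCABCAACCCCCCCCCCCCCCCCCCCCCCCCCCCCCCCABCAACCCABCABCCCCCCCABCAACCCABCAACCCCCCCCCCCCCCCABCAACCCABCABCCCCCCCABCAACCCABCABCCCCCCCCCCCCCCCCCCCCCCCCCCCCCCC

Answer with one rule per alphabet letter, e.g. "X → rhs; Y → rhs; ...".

  step 0 ⇒ step 1: CCBA ⇒ CC·CC·AAC·ABC
    A ↦ ABC
    B ↦ AAC
    C ↦ CC

A->ABC, B->AAC, C->CC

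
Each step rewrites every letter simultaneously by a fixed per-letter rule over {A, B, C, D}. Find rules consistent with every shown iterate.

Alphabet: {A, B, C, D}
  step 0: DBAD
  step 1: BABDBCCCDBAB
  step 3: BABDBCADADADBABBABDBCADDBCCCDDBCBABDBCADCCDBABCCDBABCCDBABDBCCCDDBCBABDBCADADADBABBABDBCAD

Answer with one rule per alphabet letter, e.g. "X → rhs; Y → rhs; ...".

A->CCD, B->DBC, C->AD, D->BAB

  step 0 ⇒ step 1: DBAD ⇒ BAB·DBC·CCD·BAB
    A ↦ CCD
    B ↦ DBC
    D ↦ BAB
    C ↦ AD  (constrained at step 1)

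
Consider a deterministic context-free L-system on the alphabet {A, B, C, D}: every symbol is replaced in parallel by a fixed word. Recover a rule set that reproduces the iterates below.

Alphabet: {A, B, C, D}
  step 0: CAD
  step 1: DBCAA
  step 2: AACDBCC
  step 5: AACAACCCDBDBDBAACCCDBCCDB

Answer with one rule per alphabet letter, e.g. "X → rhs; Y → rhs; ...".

  step 1 ⇒ step 2: DBCAA ⇒ AA·C·DB·C·C
    A ↦ C
    B ↦ C
    C ↦ DB
    D ↦ AA

A->C, B->C, C->DB, D->AA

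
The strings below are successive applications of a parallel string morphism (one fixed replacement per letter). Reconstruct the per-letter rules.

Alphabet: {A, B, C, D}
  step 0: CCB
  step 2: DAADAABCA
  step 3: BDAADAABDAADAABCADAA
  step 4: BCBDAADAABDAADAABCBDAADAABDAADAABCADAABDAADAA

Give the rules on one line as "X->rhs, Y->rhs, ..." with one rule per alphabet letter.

  step 3 ⇒ step 4: BDAADAABDAADAABCADAA ⇒ BC·B·DAA·DAA·B·DAA·DAA·BC·B·DAA·DAA·B·DAA·DAA·BC·A·DAA·B·DAA·DAA
    A ↦ DAA
    B ↦ BC
    C ↦ A
    D ↦ B

A->DAA, B->BC, C->A, D->B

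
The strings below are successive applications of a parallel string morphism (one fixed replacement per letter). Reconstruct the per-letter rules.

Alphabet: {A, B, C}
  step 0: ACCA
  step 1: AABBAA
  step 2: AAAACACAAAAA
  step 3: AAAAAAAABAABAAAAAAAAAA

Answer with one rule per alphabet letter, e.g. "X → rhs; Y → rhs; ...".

A->AA, B->CA, C->B

  step 2 ⇒ step 3: AAAACACAAAAA ⇒ AA·AA·AA·AA·B·AA·B·AA·AA·AA·AA·AA
    A ↦ AA
    C ↦ B
  step 1 ⇒ step 2: AABBAA ⇒ AA·AA·CA·CA·AA·AA
    B ↦ CA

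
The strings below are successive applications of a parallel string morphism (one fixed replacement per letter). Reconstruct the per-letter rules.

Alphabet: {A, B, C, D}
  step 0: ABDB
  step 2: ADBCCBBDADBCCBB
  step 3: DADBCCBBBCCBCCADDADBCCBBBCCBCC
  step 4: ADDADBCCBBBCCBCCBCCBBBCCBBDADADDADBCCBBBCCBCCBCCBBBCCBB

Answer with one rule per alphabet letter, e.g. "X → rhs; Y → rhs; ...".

  step 3 ⇒ step 4: DADBCCBBBCCBCCADDADBCCBBBCCBCC ⇒ AD·D·AD·BCC·B·B·BCC·BCC·BCC·B·B·BCC·B·B·D·AD·AD·D·AD·BCC·B·B·BCC·BCC·BCC·B·B·BCC·B·B
    A ↦ D
    B ↦ BCC
    C ↦ B
    D ↦ AD

A->D, B->BCC, C->B, D->AD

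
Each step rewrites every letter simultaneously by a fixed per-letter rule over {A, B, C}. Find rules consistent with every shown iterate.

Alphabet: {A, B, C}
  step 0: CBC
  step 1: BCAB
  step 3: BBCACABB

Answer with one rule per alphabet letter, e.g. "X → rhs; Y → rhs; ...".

A->B, B->CA, C->B

  step 0 ⇒ step 1: CBC ⇒ B·CA·B
    B ↦ CA
    C ↦ B
    A ↦ B  (constrained at step 1)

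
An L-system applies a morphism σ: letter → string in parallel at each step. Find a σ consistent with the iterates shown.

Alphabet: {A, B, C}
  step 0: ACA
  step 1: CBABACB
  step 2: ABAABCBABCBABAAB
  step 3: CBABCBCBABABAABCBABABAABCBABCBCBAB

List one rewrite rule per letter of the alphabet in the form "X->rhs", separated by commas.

A->CB, B->AB, C->ABA

  step 2 ⇒ step 3: ABAABCBABCBABAAB ⇒ CB·AB·CB·CB·AB·ABA·AB·CB·AB·ABA·AB·CB·AB·CB·CB·AB
    A ↦ CB
    B ↦ AB
    C ↦ ABA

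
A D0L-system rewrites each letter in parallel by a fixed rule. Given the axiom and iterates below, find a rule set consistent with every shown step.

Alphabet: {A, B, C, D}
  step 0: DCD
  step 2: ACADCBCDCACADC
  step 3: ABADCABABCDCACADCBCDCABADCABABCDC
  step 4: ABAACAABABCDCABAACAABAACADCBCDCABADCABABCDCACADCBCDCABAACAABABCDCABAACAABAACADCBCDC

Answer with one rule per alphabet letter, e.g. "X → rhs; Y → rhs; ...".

A->ABA, B->ACA, C->DC, D->BC

  step 3 ⇒ step 4: ABADCABABCDCACADCBCDCABADCABABCDC ⇒ ABA·ACA·ABA·BC·DC·ABA·ACA·ABA·ACA·DC·BC·DC·ABA·DC·ABA·BC·DC·ACA·DC·BC·DC·ABA·ACA·ABA·BC·DC·ABA·ACA·ABA·ACA·DC·BC·DC
    A ↦ ABA
    B ↦ ACA
    C ↦ DC
    D ↦ BC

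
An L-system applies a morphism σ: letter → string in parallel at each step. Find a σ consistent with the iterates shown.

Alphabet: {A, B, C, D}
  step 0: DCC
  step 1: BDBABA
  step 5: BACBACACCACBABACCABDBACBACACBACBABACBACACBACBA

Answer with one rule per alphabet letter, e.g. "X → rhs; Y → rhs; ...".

  step 0 ⇒ step 1: DCC ⇒ BD·BA·BA
    C ↦ BA
    D ↦ BD
    A ↦ C  (constrained at step 1)
    B ↦ CA  (constrained at step 1)

A->C, B->CA, C->BA, D->BD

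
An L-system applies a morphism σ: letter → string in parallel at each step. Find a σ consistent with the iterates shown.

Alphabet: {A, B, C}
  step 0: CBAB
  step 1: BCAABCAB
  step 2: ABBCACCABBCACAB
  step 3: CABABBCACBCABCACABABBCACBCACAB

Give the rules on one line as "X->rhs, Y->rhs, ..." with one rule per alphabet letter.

  step 2 ⇒ step 3: ABBCACCABBCACAB ⇒ C·AB·AB·BCA·C·BCA·BCA·C·AB·AB·BCA·C·BCA·C·AB
    A ↦ C
    B ↦ AB
    C ↦ BCA

A->C, B->AB, C->BCA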